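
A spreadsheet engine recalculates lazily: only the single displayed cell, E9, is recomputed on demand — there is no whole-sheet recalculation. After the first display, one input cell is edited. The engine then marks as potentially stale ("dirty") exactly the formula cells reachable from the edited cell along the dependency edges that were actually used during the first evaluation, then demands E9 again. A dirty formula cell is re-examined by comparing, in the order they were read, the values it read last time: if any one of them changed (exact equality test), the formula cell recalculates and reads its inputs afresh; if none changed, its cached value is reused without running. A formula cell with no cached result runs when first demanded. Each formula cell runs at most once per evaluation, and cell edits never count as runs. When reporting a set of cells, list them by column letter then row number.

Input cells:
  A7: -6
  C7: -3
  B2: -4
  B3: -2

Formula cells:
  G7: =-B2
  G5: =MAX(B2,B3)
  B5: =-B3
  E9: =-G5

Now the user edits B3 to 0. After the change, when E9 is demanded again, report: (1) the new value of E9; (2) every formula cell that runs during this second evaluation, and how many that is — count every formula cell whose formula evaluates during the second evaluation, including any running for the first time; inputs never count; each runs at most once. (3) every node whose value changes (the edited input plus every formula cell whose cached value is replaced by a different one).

New value of E9: 0.
Formula cells that run: E9, G5 — 2 in total.
Values that change: B3, E9, G5.

First evaluation (everything demanded from the output):
  G5 = MAX(-4, -2) = -2
  E9 = -(-2) = 2

Propagation after the edit:
  G5: runs — B3 -2->0; result 0.
  E9: runs — G5 -2->0; result 0.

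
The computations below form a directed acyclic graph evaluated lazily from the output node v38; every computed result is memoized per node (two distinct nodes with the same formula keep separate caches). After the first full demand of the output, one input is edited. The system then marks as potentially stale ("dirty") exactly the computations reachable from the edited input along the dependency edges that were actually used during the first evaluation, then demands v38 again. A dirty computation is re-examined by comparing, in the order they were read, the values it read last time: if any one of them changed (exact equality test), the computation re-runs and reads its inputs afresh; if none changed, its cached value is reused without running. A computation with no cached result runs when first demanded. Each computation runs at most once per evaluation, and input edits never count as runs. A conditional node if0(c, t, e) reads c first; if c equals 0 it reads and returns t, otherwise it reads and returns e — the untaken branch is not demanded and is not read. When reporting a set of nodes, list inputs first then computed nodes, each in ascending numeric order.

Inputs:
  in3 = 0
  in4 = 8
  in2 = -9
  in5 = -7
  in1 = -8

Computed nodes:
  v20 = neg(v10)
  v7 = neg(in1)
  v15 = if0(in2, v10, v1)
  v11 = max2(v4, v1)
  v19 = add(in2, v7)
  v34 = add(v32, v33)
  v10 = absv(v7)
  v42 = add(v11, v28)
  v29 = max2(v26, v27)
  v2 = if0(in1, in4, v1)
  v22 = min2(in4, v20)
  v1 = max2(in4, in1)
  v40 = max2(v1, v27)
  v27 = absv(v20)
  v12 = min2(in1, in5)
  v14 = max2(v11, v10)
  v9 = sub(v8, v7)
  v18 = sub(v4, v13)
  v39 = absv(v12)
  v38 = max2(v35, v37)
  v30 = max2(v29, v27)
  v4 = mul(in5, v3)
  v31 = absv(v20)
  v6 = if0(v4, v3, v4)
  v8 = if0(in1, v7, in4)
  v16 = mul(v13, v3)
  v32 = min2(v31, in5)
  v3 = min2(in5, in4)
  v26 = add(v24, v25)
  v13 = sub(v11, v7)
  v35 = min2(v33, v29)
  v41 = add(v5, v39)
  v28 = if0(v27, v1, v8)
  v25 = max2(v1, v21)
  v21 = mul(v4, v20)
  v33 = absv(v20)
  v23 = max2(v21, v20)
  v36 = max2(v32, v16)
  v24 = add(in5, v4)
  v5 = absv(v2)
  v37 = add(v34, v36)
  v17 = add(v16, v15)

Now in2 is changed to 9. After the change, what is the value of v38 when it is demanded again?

Demanding v38 again yields 8.
Note the shortcut — in2 feeds only undemanded nodes, so no recomputation happens.

First demand of the output computes:
  v1 = max2(8, -8) = 8
  v3 = min2(-7, 8) = -7
  v4 = mul(-7, -7) = 49
  v7 = neg(-8) = 8
  v10 = absv(8) = 8
  v11 = max2(49, 8) = 49
  v13 = sub(49, 8) = 41
  v16 = mul(41, -7) = -287
  v20 = neg(8) = -8
  v21 = mul(49, -8) = -392
  v24 = add(-7, 49) = 42
  v25 = max2(8, -392) = 8
  v26 = add(42, 8) = 50
  v27 = absv(-8) = 8
  v29 = max2(50, 8) = 50
  v31 = absv(-8) = 8
  v32 = min2(8, -7) = -7
  v33 = absv(-8) = 8
  v34 = add(-7, 8) = 1
  v35 = min2(8, 50) = 8
  v36 = max2(-7, -287) = -7
  v37 = add(1, -7) = -6
  v38 = max2(8, -6) = 8

After the edit, cleaning proceeds:
  in2 only reaches undemanded nodes; the second demand re-runs nothing.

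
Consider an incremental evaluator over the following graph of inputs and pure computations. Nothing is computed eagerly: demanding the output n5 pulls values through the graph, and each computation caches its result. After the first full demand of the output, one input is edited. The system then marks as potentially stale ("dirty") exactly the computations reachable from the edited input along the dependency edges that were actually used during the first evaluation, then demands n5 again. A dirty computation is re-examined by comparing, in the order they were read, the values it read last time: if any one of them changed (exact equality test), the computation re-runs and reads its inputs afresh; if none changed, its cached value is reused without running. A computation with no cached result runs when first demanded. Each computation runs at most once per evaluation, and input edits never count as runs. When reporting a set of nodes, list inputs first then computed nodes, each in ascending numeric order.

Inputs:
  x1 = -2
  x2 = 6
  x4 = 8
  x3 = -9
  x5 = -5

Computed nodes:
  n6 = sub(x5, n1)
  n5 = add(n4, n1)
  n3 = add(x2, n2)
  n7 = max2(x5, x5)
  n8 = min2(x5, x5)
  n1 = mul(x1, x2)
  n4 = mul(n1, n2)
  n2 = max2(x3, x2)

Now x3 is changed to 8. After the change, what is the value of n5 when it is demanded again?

Initial pass — values computed on the first demand:
  n1 = mul(-2, 6) = -12
  n2 = max2(-9, 6) = 6
  n4 = mul(-12, 6) = -72
  n5 = add(-72, -12) = -84

Second demand — change propagation:
  n2: re-runs because x3 -9->8; new result 8.
  n4: re-runs because n2 6->8; new result -96.
  n5: re-runs because n4 -72->-96; new result -108.

n5 now evaluates to -108.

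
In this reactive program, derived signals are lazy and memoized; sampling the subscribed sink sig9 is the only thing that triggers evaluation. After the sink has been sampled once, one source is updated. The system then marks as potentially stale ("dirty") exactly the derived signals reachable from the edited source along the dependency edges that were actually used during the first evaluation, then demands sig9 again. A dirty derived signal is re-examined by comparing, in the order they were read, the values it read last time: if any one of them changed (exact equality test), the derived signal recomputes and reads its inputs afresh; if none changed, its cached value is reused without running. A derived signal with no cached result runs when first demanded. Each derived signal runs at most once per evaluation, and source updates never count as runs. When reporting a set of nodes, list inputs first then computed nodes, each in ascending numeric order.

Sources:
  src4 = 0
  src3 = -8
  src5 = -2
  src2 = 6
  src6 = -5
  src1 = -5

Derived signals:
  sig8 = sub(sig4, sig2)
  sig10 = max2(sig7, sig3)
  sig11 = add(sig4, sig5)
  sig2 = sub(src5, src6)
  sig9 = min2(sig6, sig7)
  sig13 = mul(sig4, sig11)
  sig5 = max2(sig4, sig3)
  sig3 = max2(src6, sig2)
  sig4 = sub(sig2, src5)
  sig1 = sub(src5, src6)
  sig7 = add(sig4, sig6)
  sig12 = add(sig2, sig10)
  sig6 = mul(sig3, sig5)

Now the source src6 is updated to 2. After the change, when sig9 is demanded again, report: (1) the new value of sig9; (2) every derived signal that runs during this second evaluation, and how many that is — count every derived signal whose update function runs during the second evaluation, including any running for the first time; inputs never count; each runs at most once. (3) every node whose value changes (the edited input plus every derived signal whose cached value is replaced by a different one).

First demand of the output computes:
  sig2 = sub(-2, -5) = 3
  sig3 = max2(-5, 3) = 3
  sig4 = sub(3, -2) = 5
  sig5 = max2(5, 3) = 5
  sig6 = mul(3, 5) = 15
  sig7 = add(5, 15) = 20
  sig9 = min2(15, 20) = 15

After the edit, cleaning proceeds:
  sig2: a read changed (src6 -5->2) — executes, giving -4.
  sig3: a read changed (src6 -5->2; sig2 3->-4) — executes, giving 2.
  sig4: a read changed (sig2 3->-4) — executes, giving -2.
  sig5: a read changed (sig4 5->-2; sig3 3->2) — executes, giving 2.
  sig6: a read changed (sig3 3->2; sig5 5->2) — executes, giving 4.
  sig7: a read changed (sig4 5->-2; sig6 15->4) — executes, giving 2.
  sig9: a read changed (sig6 15->4; sig7 20->2) — executes, giving 2.

Demanding sig9 again yields 2.
7 derived signals run: sig2, sig3, sig4, sig5, sig6, sig7, sig9.
The nodes whose values change: src6, sig2, sig3, sig4, sig5, sig6, sig7, sig9.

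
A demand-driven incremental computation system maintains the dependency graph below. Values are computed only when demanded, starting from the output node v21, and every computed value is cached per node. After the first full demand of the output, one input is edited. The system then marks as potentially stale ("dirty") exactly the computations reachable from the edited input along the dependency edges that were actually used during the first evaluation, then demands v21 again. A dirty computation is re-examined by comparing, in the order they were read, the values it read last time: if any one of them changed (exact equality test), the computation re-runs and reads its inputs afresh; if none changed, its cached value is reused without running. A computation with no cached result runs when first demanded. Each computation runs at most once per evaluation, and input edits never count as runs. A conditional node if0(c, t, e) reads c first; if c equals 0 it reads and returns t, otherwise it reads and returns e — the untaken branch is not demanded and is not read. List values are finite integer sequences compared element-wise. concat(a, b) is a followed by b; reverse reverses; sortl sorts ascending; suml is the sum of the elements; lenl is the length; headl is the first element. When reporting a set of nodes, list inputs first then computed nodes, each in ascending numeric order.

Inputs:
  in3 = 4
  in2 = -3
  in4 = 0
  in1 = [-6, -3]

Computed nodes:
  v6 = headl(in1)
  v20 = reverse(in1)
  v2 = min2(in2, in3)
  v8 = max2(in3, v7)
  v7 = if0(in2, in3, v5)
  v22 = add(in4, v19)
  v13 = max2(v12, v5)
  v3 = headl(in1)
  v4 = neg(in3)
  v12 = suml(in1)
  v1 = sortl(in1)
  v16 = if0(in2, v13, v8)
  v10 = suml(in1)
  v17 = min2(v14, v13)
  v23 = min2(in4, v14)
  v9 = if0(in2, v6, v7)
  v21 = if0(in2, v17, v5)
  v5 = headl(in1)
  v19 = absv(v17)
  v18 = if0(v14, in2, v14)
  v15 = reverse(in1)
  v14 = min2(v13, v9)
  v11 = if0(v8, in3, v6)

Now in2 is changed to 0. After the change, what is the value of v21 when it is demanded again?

First evaluation (everything demanded from the output):
  v5 = headl([-6, -3]) = -6
  v21 = if0(in2=-3 -> else branch v5) = -6

Propagation after the edit:
  v6: demanded for the first time — runs, produces -6.
  v9: demanded for the first time — runs, produces -6.
  v12: demanded for the first time — runs, produces -9.
  v13: demanded for the first time — runs, produces -6.
  v14: demanded for the first time — runs, produces -6.
  v17: demanded for the first time — runs, produces -6.
  v21: runs — in2 -3->0; result -6 (same value as before).

Key observation: a condition flipped, so demand reaches new nodes — v6, v9, v12, v13, v14, v17 run for the first time.

New value of v21: -6.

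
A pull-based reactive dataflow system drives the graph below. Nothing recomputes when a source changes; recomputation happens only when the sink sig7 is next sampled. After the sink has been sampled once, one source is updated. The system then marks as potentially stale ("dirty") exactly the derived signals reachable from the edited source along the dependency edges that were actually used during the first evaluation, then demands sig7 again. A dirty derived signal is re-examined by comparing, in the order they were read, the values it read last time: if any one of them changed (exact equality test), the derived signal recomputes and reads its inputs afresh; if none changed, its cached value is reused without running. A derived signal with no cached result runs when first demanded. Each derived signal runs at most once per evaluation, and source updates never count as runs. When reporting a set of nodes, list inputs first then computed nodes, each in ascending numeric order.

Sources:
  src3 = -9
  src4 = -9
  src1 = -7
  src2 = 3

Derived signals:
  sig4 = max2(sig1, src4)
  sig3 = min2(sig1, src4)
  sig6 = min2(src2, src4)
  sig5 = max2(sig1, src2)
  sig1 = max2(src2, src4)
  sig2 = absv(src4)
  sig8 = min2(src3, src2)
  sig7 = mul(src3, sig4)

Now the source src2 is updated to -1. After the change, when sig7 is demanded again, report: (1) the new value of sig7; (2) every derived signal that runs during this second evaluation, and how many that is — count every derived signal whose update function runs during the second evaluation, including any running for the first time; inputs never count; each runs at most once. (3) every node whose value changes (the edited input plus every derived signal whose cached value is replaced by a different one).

New value of sig7: 9.
Derived signals that run: sig1, sig4, sig7 — 3 in total.
Values that change: src2, sig1, sig4, sig7.

First evaluation (everything demanded from the output):
  sig1 = max2(3, -9) = 3
  sig4 = max2(3, -9) = 3
  sig7 = mul(-9, 3) = -27

Propagation after the edit:
  sig1: runs — src2 3->-1; result -1.
  sig4: runs — sig1 3->-1; result -1.
  sig7: runs — sig4 3->-1; result 9.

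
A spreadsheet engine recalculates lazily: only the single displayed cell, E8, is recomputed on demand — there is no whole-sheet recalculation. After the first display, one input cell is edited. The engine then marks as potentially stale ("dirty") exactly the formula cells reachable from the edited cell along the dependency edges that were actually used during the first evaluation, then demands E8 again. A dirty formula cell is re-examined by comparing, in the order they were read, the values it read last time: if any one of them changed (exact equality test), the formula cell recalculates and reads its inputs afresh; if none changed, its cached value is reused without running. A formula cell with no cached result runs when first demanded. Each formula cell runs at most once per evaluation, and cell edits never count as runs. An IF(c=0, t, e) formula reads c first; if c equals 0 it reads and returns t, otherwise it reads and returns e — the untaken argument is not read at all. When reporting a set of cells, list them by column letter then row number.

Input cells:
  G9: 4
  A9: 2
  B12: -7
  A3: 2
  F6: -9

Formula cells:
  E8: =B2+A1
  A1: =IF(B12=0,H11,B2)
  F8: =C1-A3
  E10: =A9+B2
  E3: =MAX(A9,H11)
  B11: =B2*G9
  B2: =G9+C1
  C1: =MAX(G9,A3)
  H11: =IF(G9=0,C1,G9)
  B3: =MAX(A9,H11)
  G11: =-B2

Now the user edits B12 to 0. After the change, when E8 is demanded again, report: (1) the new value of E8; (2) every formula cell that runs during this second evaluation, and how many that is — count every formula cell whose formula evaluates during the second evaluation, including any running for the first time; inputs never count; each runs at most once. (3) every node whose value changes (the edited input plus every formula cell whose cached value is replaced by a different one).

New value of E8: 12.
Formula cells that run: A1, E8, H11 — 3 in total.
Values that change: A1, B12, E8.
Key observation: a condition flipped, so demand reaches new nodes — H11 runs for the first time.

First evaluation (everything demanded from the output):
  C1 = MAX(4, 2) = 4
  B2 = 4 + 4 = 8
  A1 = IF(B12=0: B12=-7 -> else branch B2) = 8
  E8 = 8 + 8 = 16

Propagation after the edit:
  H11: demanded for the first time — runs, produces 4.
  A1: runs — B12 -7->0; result 4.
  E8: runs — A1 8->4; result 12.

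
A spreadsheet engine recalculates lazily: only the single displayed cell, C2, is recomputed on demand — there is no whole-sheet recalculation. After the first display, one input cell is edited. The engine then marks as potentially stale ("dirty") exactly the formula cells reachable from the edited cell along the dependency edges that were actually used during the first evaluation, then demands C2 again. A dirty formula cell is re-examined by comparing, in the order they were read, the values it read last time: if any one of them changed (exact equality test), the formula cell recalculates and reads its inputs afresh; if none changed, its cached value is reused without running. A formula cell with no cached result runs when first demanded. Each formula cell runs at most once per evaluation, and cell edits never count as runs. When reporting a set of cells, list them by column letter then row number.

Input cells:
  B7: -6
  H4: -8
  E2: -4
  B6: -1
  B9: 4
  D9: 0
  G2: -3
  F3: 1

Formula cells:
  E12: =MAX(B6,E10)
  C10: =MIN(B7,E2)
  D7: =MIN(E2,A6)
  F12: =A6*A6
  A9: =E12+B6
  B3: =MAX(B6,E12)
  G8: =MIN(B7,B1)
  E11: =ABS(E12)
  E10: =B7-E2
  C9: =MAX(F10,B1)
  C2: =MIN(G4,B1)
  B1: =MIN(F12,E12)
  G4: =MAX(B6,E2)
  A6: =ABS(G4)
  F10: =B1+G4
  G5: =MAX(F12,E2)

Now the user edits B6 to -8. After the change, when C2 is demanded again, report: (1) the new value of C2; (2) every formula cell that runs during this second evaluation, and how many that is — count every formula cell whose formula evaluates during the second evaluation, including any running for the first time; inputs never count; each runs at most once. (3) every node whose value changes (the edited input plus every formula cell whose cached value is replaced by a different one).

First evaluation (everything demanded from the output):
  E10 = -6 - -4 = -2
  E12 = MAX(-1, -2) = -1
  G4 = MAX(-1, -4) = -1
  A6 = ABS(-1) = 1
  F12 = 1 * 1 = 1
  B1 = MIN(1, -1) = -1
  C2 = MIN(-1, -1) = -1

Propagation after the edit:
  E12: runs — B6 -1->-8; result -2.
  G4: runs — B6 -1->-8; result -4.
  A6: runs — G4 -1->-4; result 4.
  F12: runs — A6 1->4; A6 1->4; result 16.
  B1: runs — F12 1->16; E12 -1->-2; result -2.
  C2: runs — G4 -1->-4; B1 -1->-2; result -4.

New value of C2: -4.
Formula cells that run: A6, B1, C2, E12, F12, G4 — 6 in total.
Values that change: A6, B1, B6, C2, E12, F12, G4.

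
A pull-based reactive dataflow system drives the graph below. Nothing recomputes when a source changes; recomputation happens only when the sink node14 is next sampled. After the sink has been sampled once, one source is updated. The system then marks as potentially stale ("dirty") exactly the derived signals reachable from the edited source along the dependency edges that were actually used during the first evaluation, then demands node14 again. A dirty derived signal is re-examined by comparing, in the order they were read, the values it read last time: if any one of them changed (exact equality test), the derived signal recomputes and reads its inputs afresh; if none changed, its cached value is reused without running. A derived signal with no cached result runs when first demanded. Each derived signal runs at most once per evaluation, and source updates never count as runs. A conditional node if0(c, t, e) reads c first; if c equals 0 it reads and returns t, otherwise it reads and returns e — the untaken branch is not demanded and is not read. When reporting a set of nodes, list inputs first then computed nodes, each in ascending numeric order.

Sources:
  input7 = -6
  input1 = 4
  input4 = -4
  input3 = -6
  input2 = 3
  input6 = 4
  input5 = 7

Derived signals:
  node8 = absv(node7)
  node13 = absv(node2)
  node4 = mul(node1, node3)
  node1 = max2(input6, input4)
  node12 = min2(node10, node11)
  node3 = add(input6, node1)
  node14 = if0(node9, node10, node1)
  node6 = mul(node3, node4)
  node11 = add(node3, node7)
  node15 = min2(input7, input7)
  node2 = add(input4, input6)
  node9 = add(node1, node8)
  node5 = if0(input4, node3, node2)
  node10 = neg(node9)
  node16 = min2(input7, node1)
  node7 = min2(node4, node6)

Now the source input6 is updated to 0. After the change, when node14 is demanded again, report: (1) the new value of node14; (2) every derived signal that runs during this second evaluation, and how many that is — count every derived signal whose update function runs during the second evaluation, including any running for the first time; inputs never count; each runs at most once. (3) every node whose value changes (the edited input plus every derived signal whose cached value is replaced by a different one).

New value of node14: 0.
Derived signals that run: node1, node3, node4, node6, node7, node8, node9, node10, node14 — 9 in total.
Values that change: input6, node1, node3, node4, node6, node7, node8, node9, node14.
Key observation: a condition flipped, so demand reaches new nodes — node10 runs for the first time.

First evaluation (everything demanded from the output):
  node1 = max2(4, -4) = 4
  node3 = add(4, 4) = 8
  node4 = mul(4, 8) = 32
  node6 = mul(8, 32) = 256
  node7 = min2(32, 256) = 32
  node8 = absv(32) = 32
  node9 = add(4, 32) = 36
  node14 = if0(node9=36 -> else branch node1) = 4

Propagation after the edit:
  node1: runs — input6 4->0; result 0.
  node3: runs — input6 4->0; node1 4->0; result 0.
  node4: runs — node1 4->0; node3 8->0; result 0.
  node6: runs — node3 8->0; node4 32->0; result 0.
  node7: runs — node4 32->0; node6 256->0; result 0.
  node8: runs — node7 32->0; result 0.
  node9: runs — node1 4->0; node8 32->0; result 0.
  node10: demanded for the first time — runs, produces 0.
  node14: runs — node9 36->0; node1 4->0; result 0.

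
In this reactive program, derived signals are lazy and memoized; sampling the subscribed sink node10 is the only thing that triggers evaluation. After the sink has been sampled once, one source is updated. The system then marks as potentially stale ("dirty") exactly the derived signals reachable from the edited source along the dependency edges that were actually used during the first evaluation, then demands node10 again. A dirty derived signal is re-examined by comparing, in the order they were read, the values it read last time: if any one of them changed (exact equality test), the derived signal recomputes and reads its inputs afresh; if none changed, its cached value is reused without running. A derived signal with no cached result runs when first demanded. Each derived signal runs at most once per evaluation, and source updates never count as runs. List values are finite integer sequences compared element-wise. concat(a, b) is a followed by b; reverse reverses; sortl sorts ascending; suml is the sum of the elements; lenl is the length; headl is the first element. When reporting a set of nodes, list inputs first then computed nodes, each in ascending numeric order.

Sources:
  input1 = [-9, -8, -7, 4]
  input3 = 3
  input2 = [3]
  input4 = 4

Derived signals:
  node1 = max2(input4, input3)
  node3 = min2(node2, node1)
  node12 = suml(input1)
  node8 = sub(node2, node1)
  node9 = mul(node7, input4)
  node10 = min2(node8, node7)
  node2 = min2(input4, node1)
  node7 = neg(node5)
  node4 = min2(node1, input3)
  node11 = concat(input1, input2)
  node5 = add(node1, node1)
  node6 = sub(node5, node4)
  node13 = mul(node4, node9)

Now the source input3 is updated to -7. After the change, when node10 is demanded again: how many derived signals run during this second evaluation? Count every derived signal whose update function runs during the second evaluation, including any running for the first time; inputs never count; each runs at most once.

1 derived signals run: node1.
Note the absorption at node1: it re-runs yet its value is the same, leaving the output's value untouched.

First demand of the output computes:
  node1 = max2(4, 3) = 4
  node2 = min2(4, 4) = 4
  node5 = add(4, 4) = 8
  node7 = neg(8) = -8
  node8 = sub(4, 4) = 0
  node10 = min2(0, -8) = -8

After the edit, cleaning proceeds:
  node1: a read changed (input3 3->-7) — executes, giving 4 — identical to its old value.
  node2: dirty, but its reads are unchanged (input4 unchanged, node1 unchanged); cached 4 stands.
  node5: dirty, but its reads are unchanged (node1 unchanged, node1 unchanged); cached 8 stands.
  node7: dirty, but its reads are unchanged (node5 unchanged); cached -8 stands.
  node8: dirty, but its reads are unchanged (node2 unchanged, node1 unchanged); cached 0 stands.
  node10: dirty, but its reads are unchanged (node8 unchanged, node7 unchanged); cached -8 stands.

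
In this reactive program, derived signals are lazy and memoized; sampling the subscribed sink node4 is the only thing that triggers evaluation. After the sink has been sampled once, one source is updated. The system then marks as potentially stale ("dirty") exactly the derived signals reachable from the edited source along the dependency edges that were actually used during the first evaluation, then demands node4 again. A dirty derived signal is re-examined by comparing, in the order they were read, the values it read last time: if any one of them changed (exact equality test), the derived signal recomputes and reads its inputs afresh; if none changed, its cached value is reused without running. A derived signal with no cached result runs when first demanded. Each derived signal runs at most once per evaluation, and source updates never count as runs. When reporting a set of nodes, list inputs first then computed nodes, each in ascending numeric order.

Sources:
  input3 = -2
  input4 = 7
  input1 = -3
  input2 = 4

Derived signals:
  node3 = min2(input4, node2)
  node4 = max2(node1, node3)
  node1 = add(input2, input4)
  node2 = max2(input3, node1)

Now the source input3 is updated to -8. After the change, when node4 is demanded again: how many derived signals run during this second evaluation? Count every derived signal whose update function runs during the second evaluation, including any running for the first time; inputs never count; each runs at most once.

First demand of the output computes:
  node1 = add(4, 7) = 11
  node2 = max2(-2, 11) = 11
  node3 = min2(7, 11) = 7
  node4 = max2(11, 7) = 11

After the edit, cleaning proceeds:
  node2: a read changed (input3 -2->-8) — executes, giving 11 — identical to its old value.
  node3: dirty, but its reads are unchanged (input4 unchanged, node2 unchanged); cached 7 stands.
  node4: dirty, but its reads are unchanged (node1 unchanged, node3 unchanged); cached 11 stands.

Note the absorption at node2: it re-runs yet its value is the same, leaving the output's value untouched.

1 derived signals run: node2.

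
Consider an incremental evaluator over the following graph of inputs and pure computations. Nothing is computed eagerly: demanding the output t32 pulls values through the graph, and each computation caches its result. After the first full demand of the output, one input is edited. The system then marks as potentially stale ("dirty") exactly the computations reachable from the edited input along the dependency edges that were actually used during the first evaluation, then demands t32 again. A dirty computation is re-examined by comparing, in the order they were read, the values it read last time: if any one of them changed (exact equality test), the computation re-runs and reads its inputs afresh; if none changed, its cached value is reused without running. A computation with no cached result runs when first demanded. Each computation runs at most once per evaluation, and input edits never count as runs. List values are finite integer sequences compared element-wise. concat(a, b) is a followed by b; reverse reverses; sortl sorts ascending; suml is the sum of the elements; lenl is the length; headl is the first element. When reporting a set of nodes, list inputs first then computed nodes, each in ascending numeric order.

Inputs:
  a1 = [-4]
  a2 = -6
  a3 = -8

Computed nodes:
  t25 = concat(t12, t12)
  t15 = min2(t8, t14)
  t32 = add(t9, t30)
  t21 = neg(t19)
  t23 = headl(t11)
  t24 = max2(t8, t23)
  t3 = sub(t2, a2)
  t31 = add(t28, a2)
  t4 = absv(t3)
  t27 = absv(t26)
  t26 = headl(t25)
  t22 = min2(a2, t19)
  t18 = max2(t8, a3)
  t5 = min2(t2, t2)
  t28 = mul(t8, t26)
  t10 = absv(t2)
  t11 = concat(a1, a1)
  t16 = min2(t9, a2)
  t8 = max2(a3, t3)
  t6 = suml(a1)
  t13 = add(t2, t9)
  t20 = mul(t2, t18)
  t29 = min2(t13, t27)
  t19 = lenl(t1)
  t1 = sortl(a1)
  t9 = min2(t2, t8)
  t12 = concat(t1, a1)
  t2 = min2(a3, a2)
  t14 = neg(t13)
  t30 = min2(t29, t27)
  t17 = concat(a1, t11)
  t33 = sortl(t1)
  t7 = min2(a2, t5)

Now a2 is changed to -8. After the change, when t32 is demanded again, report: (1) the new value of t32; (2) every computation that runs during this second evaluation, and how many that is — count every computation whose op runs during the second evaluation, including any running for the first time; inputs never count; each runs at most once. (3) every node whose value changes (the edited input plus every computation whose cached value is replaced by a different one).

Initial pass — values computed on the first demand:
  t1 = sortl([-4]) = [-4]
  t2 = min2(-8, -6) = -8
  t3 = sub(-8, -6) = -2
  t8 = max2(-8, -2) = -2
  t9 = min2(-8, -2) = -8
  t12 = concat([-4], [-4]) = [-4, -4]
  t13 = add(-8, -8) = -16
  t25 = concat([-4, -4], [-4, -4]) = [-4, -4, -4, -4]
  t26 = headl([-4, -4, -4, -4]) = -4
  t27 = absv(-4) = 4
  t29 = min2(-16, 4) = -16
  t30 = min2(-16, 4) = -16
  t32 = add(-8, -16) = -24

Second demand — change propagation:
  t2: re-runs because a2 -6->-8; new result -8 (unchanged).
  t3: re-runs because a2 -6->-8; new result 0.
  t8: re-runs because t3 -2->0; new result 0.
  t9: re-runs because t8 -2->0; new result -8 (unchanged).
  t13: re-examined; everything it read last time is the same (t2 unchanged, t9 unchanged) — cache -16 kept, no run.
  t29: re-examined; everything it read last time is the same (t13 unchanged, t27 unchanged) — cache -16 kept, no run.
  t30: re-examined; everything it read last time is the same (t29 unchanged, t27 unchanged) — cache -16 kept, no run.
  t32: re-examined; everything it read last time is the same (t9 unchanged, t30 unchanged) — cache -24 kept, no run.

The important point: at t13 every value read last time is unchanged, so the dirty flag clears without a run.

t32 now evaluates to -24.
Run set: t2, t3, t8, t9 (4 run).
Changed values: a2, t3, t8.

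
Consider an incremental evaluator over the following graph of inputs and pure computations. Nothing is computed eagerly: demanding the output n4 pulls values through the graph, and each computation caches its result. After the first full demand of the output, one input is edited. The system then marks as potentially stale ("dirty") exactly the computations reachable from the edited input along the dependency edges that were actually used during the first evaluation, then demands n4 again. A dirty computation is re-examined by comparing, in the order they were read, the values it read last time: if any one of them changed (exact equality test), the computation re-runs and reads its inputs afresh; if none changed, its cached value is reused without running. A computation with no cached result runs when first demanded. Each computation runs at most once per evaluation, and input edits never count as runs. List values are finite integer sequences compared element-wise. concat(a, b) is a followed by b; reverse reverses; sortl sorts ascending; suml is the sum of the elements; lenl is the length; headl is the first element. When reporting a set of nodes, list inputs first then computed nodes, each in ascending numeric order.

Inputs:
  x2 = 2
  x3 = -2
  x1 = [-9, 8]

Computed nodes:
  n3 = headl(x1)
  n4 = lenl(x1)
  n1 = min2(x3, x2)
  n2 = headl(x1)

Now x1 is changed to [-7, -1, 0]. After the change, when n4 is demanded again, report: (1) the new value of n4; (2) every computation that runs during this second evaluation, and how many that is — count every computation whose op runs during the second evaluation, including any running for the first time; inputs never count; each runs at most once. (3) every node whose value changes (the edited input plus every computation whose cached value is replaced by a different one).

n4 now evaluates to 3.
Run set: n4 (1 run).
Changed values: x1, n4.

Initial pass — values computed on the first demand:
  n4 = lenl([-9, 8]) = 2

Second demand — change propagation:
  n4: re-runs because x1 [-9, 8]->[-7, -1, 0]; new result 3.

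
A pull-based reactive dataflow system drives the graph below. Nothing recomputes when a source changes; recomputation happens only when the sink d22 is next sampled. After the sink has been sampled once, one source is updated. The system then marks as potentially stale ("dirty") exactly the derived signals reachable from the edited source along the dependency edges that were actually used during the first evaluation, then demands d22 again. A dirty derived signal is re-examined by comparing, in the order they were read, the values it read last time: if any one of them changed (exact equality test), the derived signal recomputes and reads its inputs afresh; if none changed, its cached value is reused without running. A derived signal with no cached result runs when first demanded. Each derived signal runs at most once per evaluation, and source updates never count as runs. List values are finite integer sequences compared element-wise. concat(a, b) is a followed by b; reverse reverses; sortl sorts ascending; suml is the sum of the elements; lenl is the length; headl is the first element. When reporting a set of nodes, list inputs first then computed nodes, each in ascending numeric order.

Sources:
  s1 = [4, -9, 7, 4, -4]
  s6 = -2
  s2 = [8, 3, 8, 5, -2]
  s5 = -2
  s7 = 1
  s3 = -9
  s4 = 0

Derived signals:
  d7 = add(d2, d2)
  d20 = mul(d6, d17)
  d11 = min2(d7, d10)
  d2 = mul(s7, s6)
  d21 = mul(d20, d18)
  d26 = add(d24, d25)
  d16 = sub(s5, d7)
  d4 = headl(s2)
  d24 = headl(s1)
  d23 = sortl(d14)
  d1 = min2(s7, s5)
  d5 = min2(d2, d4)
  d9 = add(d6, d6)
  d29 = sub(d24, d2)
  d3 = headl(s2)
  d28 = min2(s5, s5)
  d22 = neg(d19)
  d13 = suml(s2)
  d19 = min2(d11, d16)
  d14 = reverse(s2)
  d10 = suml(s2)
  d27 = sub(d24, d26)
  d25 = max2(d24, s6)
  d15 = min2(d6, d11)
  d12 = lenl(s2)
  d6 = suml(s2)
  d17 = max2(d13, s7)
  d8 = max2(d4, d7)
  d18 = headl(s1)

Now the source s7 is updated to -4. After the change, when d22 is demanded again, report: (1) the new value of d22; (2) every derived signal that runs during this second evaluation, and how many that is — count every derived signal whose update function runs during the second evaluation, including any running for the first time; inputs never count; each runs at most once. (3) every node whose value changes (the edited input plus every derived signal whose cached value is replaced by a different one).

New value of d22: 18.
Derived signals that run: d2, d7, d11, d16, d19, d22 — 6 in total.
Values that change: s7, d2, d7, d11, d16, d19, d22.

First evaluation (everything demanded from the output):
  d2 = mul(1, -2) = -2
  d7 = add(-2, -2) = -4
  d10 = suml([8, 3, 8, 5, -2]) = 22
  d11 = min2(-4, 22) = -4
  d16 = sub(-2, -4) = 2
  d19 = min2(-4, 2) = -4
  d22 = neg(-4) = 4

Propagation after the edit:
  d2: runs — s7 1->-4; result 8.
  d7: runs — d2 -2->8; d2 -2->8; result 16.
  d11: runs — d7 -4->16; result 16.
  d16: runs — d7 -4->16; result -18.
  d19: runs — d11 -4->16; d16 2->-18; result -18.
  d22: runs — d19 -4->-18; result 18.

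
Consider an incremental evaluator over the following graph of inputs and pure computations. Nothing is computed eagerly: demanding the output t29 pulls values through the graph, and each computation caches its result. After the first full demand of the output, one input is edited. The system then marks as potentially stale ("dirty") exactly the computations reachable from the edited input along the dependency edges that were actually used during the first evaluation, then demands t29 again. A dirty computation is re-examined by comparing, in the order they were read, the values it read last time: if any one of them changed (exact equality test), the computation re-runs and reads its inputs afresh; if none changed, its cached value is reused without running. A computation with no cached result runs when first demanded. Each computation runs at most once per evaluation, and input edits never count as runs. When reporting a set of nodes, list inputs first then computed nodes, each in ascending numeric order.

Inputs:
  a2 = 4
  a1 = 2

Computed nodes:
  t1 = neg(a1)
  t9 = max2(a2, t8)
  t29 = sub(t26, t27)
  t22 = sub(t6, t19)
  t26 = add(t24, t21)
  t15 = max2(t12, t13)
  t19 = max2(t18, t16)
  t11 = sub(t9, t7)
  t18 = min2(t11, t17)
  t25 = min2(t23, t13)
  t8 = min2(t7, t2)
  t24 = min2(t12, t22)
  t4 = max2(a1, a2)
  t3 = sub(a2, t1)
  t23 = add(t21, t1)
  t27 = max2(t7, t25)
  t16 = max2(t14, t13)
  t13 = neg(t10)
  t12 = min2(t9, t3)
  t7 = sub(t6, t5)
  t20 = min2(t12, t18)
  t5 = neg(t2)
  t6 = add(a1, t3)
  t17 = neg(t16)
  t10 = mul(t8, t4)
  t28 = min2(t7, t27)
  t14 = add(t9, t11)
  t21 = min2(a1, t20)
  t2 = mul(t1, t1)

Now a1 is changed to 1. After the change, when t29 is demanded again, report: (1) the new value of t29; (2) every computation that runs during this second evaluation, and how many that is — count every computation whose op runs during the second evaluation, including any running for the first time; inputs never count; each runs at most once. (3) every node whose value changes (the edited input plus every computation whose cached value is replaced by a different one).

Initial pass — values computed on the first demand:
  t1 = neg(2) = -2
  t2 = mul(-2, -2) = 4
  t3 = sub(4, -2) = 6
  t4 = max2(2, 4) = 4
  t5 = neg(4) = -4
  t6 = add(2, 6) = 8
  t7 = sub(8, -4) = 12
  t8 = min2(12, 4) = 4
  t9 = max2(4, 4) = 4
  t10 = mul(4, 4) = 16
  t11 = sub(4, 12) = -8
  t12 = min2(4, 6) = 4
  t13 = neg(16) = -16
  t14 = add(4, -8) = -4
  t16 = max2(-4, -16) = -4
  t17 = neg(-4) = 4
  t18 = min2(-8, 4) = -8
  t19 = max2(-8, -4) = -4
  t20 = min2(4, -8) = -8
  t21 = min2(2, -8) = -8
  t22 = sub(8, -4) = 12
  t23 = add(-8, -2) = -10
  t24 = min2(4, 12) = 4
  t25 = min2(-10, -16) = -16
  t26 = add(4, -8) = -4
  t27 = max2(12, -16) = 12
  t29 = sub(-4, 12) = -16

Second demand — change propagation:
  t1: re-runs because a1 2->1; new result -1.
  t2: re-runs because t1 -2->-1; t1 -2->-1; new result 1.
  t3: re-runs because t1 -2->-1; new result 5.
  t4: re-runs because a1 2->1; new result 4 (unchanged).
  t5: re-runs because t2 4->1; new result -1.
  t6: re-runs because a1 2->1; t3 6->5; new result 6.
  t7: re-runs because t6 8->6; t5 -4->-1; new result 7.
  t8: re-runs because t7 12->7; t2 4->1; new result 1.
  t9: re-runs because t8 4->1; new result 4 (unchanged).
  t10: re-runs because t8 4->1; new result 4.
  t11: re-runs because t7 12->7; new result -3.
  t12: re-runs because t3 6->5; new result 4 (unchanged).
  t13: re-runs because t10 16->4; new result -4.
  t14: re-runs because t11 -8->-3; new result 1.
  t16: re-runs because t14 -4->1; t13 -16->-4; new result 1.
  t17: re-runs because t16 -4->1; new result -1.
  t18: re-runs because t11 -8->-3; t17 4->-1; new result -3.
  t19: re-runs because t18 -8->-3; t16 -4->1; new result 1.
  t20: re-runs because t18 -8->-3; new result -3.
  t21: re-runs because a1 2->1; t20 -8->-3; new result -3.
  t22: re-runs because t6 8->6; t19 -4->1; new result 5.
  t23: re-runs because t21 -8->-3; t1 -2->-1; new result -4.
  t24: re-runs because t22 12->5; new result 4 (unchanged).
  t25: re-runs because t23 -10->-4; t13 -16->-4; new result -4.
  t26: re-runs because t21 -8->-3; new result 1.
  t27: re-runs because t7 12->7; t25 -16->-4; new result 7.
  t29: re-runs because t26 -4->1; t27 12->7; new result -6.

t29 now evaluates to -6.
Run set: t1, t2, t3, t4, t5, t6, t7, t8, t9, t10, t11, t12, t13, t14, t16, t17, t18, t19, t20, t21, t22, t23, t24, t25, t26, t27, t29 (27 run).
Changed values: a1, t1, t2, t3, t5, t6, t7, t8, t10, t11, t13, t14, t16, t17, t18, t19, t20, t21, t22, t23, t25, t26, t27, t29.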